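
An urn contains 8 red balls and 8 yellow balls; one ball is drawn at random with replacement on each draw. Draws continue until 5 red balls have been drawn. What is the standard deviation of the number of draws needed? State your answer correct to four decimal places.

3.1623

Y = total draws until the fifth success; negative binomial with r=5, p=0.50.
SD(Y) = √[r(1−p)/p²] = √(10.000000) = 3.162278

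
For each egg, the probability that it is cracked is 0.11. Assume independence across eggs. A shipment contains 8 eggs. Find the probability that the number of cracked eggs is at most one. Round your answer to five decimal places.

X ~ Binomial(8, 0.11); P(X ≤ 1) = Σ C(8,k) p^k (1−p)^(8−k) over k:
  k=0: C(8,0)·0.11^0·0.89^8 = 0.3936589
  k=1: C(8,1)·0.11^1·0.89^7 = 0.3892357
Total = 0.7828946

0.78289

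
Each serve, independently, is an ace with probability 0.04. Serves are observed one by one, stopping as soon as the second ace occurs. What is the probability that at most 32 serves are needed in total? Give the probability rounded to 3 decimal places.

Finishing within 32 serves ⇔ at least 2 successes in the first 32. With X ~ Binomial(32, 0.04), P(Y ≤ 32) = 1 − P(X ≤ 1).
  k=0: C(32,0)·0.04^0·0.96^32 = 0.27082
  k=1: C(32,1)·0.04^1·0.96^31 = 0.36109
1 − 0.63191 = 0.36809

0.368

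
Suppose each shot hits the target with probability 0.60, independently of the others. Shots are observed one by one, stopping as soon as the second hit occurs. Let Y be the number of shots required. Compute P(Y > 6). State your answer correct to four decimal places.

Needing more than 6 shots ⇔ fewer than 2 successes in the first 6. With X ~ Binomial(6, 0.60), P(Y > 6) = P(X ≤ 1).
  k=0: C(6,0)·0.60^0·0.40^6 = 0.004096
  k=1: C(6,1)·0.60^1·0.40^5 = 0.036864
P(X ≤ 1) = 0.040960

0.0410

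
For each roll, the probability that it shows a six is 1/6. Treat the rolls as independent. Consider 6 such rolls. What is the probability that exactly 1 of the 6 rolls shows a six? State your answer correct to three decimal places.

0.402

X ~ Binomial(n=6, p=0.166667).
P(X=1) = C(6,1) · p^1 · (1−p)^5
= 6 · 0.16667 · 0.40188 = 0.40188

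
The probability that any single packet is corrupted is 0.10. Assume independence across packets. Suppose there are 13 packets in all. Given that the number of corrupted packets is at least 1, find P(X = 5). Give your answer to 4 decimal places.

0.0074

X ~ Binomial(13, 0.10). Want P(X=5 | X≥1) = P(X=5) / P(X≥1).
P(X=5) = C(13,5)·0.10^5·0.90^8 = 0.005540
P(X≥1) = 1 − 0.254187 = 0.745813
Ratio = 0.005540 / 0.745813 = 0.007428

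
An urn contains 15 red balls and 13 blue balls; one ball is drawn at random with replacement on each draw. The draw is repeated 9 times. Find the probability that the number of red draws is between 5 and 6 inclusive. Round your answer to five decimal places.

X ~ Binomial(9, 0.535714); P(5 ≤ X ≤ 6) = Σ C(9,k) p^k (1−p)^(9−k) over k:
  k=5: C(9,5)·0.535714^5·0.464286^4 = 0.2583319
  k=6: C(9,6)·0.535714^6·0.464286^3 = 0.1987168
Total = 0.4570487

0.45705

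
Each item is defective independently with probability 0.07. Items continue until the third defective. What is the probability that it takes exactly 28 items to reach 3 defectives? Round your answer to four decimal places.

0.0196

Y = trial on which the third success occurs; negative binomial, r=3, p=0.07.
P(Y=28) = C(27,2) · p^3 · (1−p)^25
= 351 · 0.000343 · 0.16296 = 0.019619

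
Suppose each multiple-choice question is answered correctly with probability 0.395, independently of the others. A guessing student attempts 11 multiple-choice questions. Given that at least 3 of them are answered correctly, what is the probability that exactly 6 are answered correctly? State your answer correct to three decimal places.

X ~ Binomial(11, 0.395). Want P(X=6 | X≥3) = P(X=6) / P(X≥3).
P(X=6) = C(11,6)·0.395^6·0.605^5 = 0.14223
P(X≥3) = 1 − 0.00397 − 0.02855 − 0.09319 = 0.87429
Ratio = 0.14223 / 0.87429 = 0.16268

0.163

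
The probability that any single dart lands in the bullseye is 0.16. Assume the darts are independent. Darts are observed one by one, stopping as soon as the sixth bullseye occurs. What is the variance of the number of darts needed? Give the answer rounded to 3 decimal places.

Y = total darts until the sixth success; negative binomial with r=6, p=0.16.
Var(Y) = r(1−p)/p² = 6·0.84 / 0.16² = 196.87500

196.875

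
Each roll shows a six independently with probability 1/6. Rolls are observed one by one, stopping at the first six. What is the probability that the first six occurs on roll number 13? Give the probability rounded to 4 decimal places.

Geometric (trials to first success), p = 0.166667.
P(Y = 13) = (1−p)^12 · p = 0.11216 · 0.166667 = 0.018693

0.0187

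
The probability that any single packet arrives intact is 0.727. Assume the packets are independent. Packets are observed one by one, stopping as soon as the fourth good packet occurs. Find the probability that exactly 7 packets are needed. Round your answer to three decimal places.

0.114

Y = trial on which the fourth success occurs; negative binomial, r=4, p=0.727.
P(Y=7) = C(6,3) · p^4 · (1−p)^3
= 20 · 0.27934 · 0.020346 = 0.11367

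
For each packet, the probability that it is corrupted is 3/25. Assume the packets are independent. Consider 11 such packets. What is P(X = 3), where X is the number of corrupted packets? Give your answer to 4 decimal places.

0.1025

X ~ Binomial(n=11, p=0.12).
P(X=3) = C(11,3) · p^3 · (1−p)^8
= 165 · 0.001728 · 0.35963 = 0.102539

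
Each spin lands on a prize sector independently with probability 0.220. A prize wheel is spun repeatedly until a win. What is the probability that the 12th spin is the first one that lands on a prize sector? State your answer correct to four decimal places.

Geometric (trials to first success), p = 0.22.
P(Y = 12) = (1−p)^11 · p = 0.065019 · 0.22 = 0.014304

0.0143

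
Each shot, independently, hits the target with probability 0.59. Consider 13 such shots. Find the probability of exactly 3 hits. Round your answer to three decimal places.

X ~ Binomial(n=13, p=0.59).
P(X=3) = C(13,3) · p^3 · (1−p)^10
= 286 · 0.20538 · 0.00013423 = 0.00788

0.008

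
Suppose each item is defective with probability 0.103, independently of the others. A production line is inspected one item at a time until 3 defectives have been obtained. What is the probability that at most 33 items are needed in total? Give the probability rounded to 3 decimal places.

Finishing within 33 items ⇔ at least 3 successes in the first 33. With X ~ Binomial(33, 0.103), P(Y ≤ 33) = 1 − P(X ≤ 2).
  k=0: C(33,0)·0.103^0·0.897^33 = 0.02768
  k=1: C(33,1)·0.103^1·0.897^32 = 0.10488
  k=2: C(33,2)·0.103^2·0.897^31 = 0.19270
1 − 0.32526 = 0.67474

0.675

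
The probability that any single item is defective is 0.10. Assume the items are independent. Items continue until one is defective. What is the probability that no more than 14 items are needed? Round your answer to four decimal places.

0.7712

Y = number of items to the first success; geometric, p = 0.10.
P(Y ≤ 14) = 1 − (1−p)^14 = 1 − 0.228768 = 0.771232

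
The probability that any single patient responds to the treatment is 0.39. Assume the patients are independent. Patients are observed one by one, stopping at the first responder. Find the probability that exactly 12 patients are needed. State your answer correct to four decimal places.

0.0017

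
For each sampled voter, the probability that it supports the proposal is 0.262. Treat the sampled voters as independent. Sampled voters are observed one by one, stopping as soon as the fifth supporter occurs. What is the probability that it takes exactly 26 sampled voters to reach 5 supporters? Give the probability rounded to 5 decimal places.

Y = trial on which the fifth success occurs; negative binomial, r=5, p=0.262.
P(Y=26) = C(25,4) · p^5 · (1−p)^21
= 12650 · 0.0012345 · 0.0016951 = 0.0264716

0.02647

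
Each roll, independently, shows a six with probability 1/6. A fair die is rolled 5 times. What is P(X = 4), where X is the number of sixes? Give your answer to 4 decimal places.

X ~ Binomial(n=5, p=0.166667).
P(X=4) = C(5,4) · p^4 · (1−p)^1
= 5 · 0.0007716 · 0.83333 = 0.003215

0.0032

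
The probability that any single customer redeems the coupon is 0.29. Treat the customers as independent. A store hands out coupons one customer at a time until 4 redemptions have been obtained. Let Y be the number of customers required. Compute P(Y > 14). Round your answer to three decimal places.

Needing more than 14 customers ⇔ fewer than 4 successes in the first 14. With X ~ Binomial(14, 0.29), P(Y > 14) = P(X ≤ 3).
  k=0: C(14,0)·0.29^0·0.71^14 = 0.00827
  k=1: C(14,1)·0.29^1·0.71^13 = 0.04730
  k=2: C(14,2)·0.29^2·0.71^12 = 0.12558
  k=3: C(14,3)·0.29^3·0.71^11 = 0.20518
P(X ≤ 3) = 0.38634

0.386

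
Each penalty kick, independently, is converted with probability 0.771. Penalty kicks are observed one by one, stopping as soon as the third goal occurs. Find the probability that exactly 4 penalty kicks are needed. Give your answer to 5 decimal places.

0.31486

Y = trial on which the third success occurs; negative binomial, r=3, p=0.771.
P(Y=4) = C(3,2) · p^3 · (1−p)^1
= 3 · 0.45831 · 0.229 = 0.3148617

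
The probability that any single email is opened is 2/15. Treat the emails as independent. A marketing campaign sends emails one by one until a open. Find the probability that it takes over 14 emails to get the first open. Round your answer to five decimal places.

0.13487

Y = number of emails to the first success; geometric, p = 0.133333.
P(Y > 14) = P(first 14 all fail) = (1−p)^14 = 0.1348743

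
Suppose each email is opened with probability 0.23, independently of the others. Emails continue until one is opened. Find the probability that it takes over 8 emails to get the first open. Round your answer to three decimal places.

0.124

Y = number of emails to the first success; geometric, p = 0.23.
P(Y > 8) = P(first 8 all fail) = (1−p)^8 = 0.12357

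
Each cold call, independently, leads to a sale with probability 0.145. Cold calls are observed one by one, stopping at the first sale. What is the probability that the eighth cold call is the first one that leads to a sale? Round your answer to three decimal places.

Geometric (trials to first success), p = 0.145.
P(Y = 8) = (1−p)^7 · p = 0.33401 · 0.145 = 0.04843

0.048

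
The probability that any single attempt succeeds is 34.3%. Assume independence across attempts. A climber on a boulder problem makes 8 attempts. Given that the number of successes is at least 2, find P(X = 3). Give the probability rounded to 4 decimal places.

X ~ Binomial(8, 0.343). Want P(X=3 | X≥2) = P(X=3) / P(X≥2).
P(X=3) = C(8,3)·0.343^3·0.657^5 = 0.276629
P(X≥2) = 1 − 0.034715 − 0.144991 = 0.820293
Ratio = 0.276629 / 0.820293 = 0.337231

0.3372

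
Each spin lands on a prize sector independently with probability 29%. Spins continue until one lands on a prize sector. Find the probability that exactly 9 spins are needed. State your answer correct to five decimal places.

0.01873

Geometric (trials to first success), p = 0.29.
P(Y = 9) = (1−p)^8 · p = 0.064575 · 0.29 = 0.0187269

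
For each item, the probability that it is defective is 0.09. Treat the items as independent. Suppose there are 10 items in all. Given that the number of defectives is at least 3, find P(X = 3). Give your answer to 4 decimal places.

0.8365

X ~ Binomial(10, 0.09). Want P(X=3 | X≥3) = P(X=3) / P(X≥3).
P(X=3) = C(10,3)·0.09^3·0.91^7 = 0.045206
P(X≥3) = 1 − 0.389416 − 0.385137 − 0.171407 = 0.054040
Ratio = 0.045206 / 0.054040 = 0.836533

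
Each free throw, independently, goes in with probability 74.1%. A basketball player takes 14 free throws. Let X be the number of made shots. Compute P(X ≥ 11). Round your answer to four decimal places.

0.4898

X ~ Binomial(14, 0.741); P(X ≥ 11) = Σ C(14,k) p^k (1−p)^(14−k) over k:
  k=11: C(14,11)·0.741^11·0.259^3 = 0.233884
  k=12: C(14,12)·0.741^12·0.259^2 = 0.167286
  k=13: C(14,13)·0.741^13·0.259^1 = 0.073632
  k=14: C(14,14)·0.741^14·0.259^0 = 0.015047
Total = 0.489849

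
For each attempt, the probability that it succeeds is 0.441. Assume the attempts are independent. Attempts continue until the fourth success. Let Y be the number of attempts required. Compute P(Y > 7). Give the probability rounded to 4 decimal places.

Needing more than 7 attempts ⇔ fewer than 4 successes in the first 7. With X ~ Binomial(7, 0.441), P(Y > 7) = P(X ≤ 3).
  k=0: C(7,0)·0.441^0·0.559^7 = 0.017056
  k=1: C(7,1)·0.441^1·0.559^6 = 0.094191
  k=2: C(7,2)·0.441^2·0.559^5 = 0.222923
  k=3: C(7,3)·0.441^3·0.559^4 = 0.293110
P(X ≤ 3) = 0.627280

0.6273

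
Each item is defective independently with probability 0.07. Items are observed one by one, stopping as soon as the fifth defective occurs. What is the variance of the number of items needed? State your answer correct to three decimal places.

Y = total items until the fifth success; negative binomial with r=5, p=0.07.
Var(Y) = r(1−p)/p² = 5·0.93 / 0.07² = 948.97959

948.980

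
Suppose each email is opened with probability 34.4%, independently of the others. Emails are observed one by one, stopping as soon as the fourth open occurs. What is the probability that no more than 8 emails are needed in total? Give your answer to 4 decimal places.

0.2808

Finishing within 8 emails ⇔ at least 4 successes in the first 8. With X ~ Binomial(8, 0.344), P(Y ≤ 8) = 1 − P(X ≤ 3).
  k=0: C(8,0)·0.344^0·0.656^8 = 0.034295
  k=1: C(8,1)·0.344^1·0.656^7 = 0.143872
  k=2: C(8,2)·0.344^2·0.656^6 = 0.264057
  k=3: C(8,3)·0.344^3·0.656^5 = 0.276938
1 − 0.719162 = 0.280838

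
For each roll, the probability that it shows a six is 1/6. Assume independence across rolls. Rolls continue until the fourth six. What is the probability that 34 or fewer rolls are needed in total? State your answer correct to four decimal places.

0.8413

Finishing within 34 rolls ⇔ at least 4 successes in the first 34. With X ~ Binomial(34, 0.166667), P(Y ≤ 34) = 1 − P(X ≤ 3).
  k=0: C(34,0)·0.166667^0·0.833333^34 = 0.002032
  k=1: C(34,1)·0.166667^1·0.833333^33 = 0.013815
  k=2: C(34,2)·0.166667^2·0.833333^32 = 0.045589
  k=3: C(34,3)·0.166667^3·0.833333^31 = 0.097257
1 − 0.158692 = 0.841308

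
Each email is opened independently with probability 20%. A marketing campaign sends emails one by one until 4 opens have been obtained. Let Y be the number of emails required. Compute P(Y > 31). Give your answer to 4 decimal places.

Needing more than 31 emails ⇔ fewer than 4 successes in the first 31. With X ~ Binomial(31, 0.20), P(Y > 31) = P(X ≤ 3).
  k=0: C(31,0)·0.20^0·0.80^31 = 0.000990
  k=1: C(31,1)·0.20^1·0.80^30 = 0.007675
  k=2: C(31,2)·0.20^2·0.80^29 = 0.028782
  k=3: C(31,3)·0.20^3·0.80^28 = 0.069557
P(X ≤ 3) = 0.107004

0.1070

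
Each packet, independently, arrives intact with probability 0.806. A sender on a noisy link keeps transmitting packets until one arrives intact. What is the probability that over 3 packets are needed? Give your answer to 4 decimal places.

Y = number of packets to the first success; geometric, p = 0.806.
P(Y > 3) = P(first 3 all fail) = (1−p)^3 = 0.007301

0.0073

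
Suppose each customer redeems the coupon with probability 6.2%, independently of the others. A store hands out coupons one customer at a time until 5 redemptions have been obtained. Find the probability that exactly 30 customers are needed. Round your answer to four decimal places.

0.0044

Y = trial on which the fifth success occurs; negative binomial, r=5, p=0.062.
P(Y=30) = C(29,4) · p^5 · (1−p)^25
= 23751 · 9.1613e-07 · 0.20187 = 0.004392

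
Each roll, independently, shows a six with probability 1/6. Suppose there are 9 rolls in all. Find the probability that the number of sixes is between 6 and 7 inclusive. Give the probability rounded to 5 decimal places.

0.00113

X ~ Binomial(9, 0.166667); P(6 ≤ X ≤ 7) = Σ C(9,k) p^k (1−p)^(9−k) over k:
  k=6: C(9,6)·0.166667^6·0.833333^3 = 0.0010419
  k=7: C(9,7)·0.166667^7·0.833333^2 = 0.0000893
Total = 0.0011312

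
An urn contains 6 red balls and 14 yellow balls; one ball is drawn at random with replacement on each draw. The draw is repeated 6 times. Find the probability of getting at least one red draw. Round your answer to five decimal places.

P(at least one) = 1 − P(none) = 1 − (1 − 0.30)^6
= 1 − 0.1176490 = 0.8823510

0.88235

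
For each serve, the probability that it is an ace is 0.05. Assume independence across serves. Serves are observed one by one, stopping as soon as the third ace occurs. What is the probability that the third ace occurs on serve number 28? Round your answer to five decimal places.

Y = trial on which the third success occurs; negative binomial, r=3, p=0.05.
P(Y=28) = C(27,2) · p^3 · (1−p)^25
= 351 · 0.000125 · 0.27739 = 0.0121705

0.01217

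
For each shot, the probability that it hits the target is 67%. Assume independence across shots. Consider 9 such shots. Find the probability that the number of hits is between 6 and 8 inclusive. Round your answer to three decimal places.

0.631

X ~ Binomial(9, 0.67); P(6 ≤ X ≤ 8) = Σ C(9,k) p^k (1−p)^(9−k) over k:
  k=6: C(9,6)·0.67^6·0.33^3 = 0.27307
  k=7: C(9,7)·0.67^7·0.33^2 = 0.23760
  k=8: C(9,8)·0.67^8·0.33^1 = 0.12060
Total = 0.63127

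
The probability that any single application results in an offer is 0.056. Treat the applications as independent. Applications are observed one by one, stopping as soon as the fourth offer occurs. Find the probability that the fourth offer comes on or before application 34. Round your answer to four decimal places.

0.1205

Finishing within 34 applications ⇔ at least 4 successes in the first 34. With X ~ Binomial(34, 0.056), P(Y ≤ 34) = 1 − P(X ≤ 3).
  k=0: C(34,0)·0.056^0·0.944^34 = 0.140944
  k=1: C(34,1)·0.056^1·0.944^33 = 0.284278
  k=2: C(34,2)·0.056^2·0.944^32 = 0.278255
  k=3: C(34,3)·0.056^3·0.944^31 = 0.176071
1 − 0.879548 = 0.120452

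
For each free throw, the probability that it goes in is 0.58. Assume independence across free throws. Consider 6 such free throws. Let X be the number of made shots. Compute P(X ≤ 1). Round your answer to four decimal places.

0.0510

X ~ Binomial(6, 0.58); P(X ≤ 1) = Σ C(6,k) p^k (1−p)^(6−k) over k:
  k=0: C(6,0)·0.58^0·0.42^6 = 0.005489
  k=1: C(6,1)·0.58^1·0.42^5 = 0.045481
Total = 0.050970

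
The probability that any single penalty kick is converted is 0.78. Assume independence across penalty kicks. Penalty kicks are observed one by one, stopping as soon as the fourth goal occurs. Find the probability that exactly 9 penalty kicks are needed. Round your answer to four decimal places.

0.0107

Y = trial on which the fourth success occurs; negative binomial, r=4, p=0.78.
P(Y=9) = C(8,3) · p^4 · (1−p)^5
= 56 · 0.37015 · 0.00051536 = 0.010683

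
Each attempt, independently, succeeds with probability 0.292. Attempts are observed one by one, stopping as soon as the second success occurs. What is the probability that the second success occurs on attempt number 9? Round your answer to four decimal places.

Y = trial on which the second success occurs; negative binomial, r=2, p=0.292.
P(Y=9) = C(8,1) · p^2 · (1−p)^7
= 8 · 0.085264 · 0.089173 = 0.060826

0.0608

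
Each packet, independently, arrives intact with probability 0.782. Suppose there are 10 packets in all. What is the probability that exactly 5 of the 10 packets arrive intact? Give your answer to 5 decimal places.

X ~ Binomial(n=10, p=0.782).
P(X=5) = C(10,5) · p^5 · (1−p)^5
= 252 · 0.29244 · 0.00049236 = 0.0362841

0.03628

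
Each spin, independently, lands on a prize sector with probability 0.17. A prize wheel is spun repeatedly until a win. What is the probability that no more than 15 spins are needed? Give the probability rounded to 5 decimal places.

0.93888

Y = number of spins to the first success; geometric, p = 0.17.
P(Y ≤ 15) = 1 − (1−p)^15 = 1 − 0.0611183 = 0.9388817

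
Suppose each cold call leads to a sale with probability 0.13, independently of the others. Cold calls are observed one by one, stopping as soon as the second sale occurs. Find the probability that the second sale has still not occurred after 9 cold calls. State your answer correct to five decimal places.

Needing more than 9 cold calls ⇔ fewer than 2 successes in the first 9. With X ~ Binomial(9, 0.13), P(Y > 9) = P(X ≤ 1).
  k=0: C(9,0)·0.13^0·0.87^9 = 0.2855442
  k=1: C(9,1)·0.13^1·0.87^8 = 0.3840077
P(X ≤ 1) = 0.6695518

0.66955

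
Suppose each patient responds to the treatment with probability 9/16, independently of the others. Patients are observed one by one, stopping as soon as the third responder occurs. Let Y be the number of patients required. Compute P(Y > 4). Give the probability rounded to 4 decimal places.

Needing more than 4 patients ⇔ fewer than 3 successes in the first 4. With X ~ Binomial(4, 0.5625), P(Y > 4) = P(X ≤ 2).
  k=0: C(4,0)·0.5625^0·0.4375^4 = 0.036636
  k=1: C(4,1)·0.5625^1·0.4375^3 = 0.188416
  k=2: C(4,2)·0.5625^2·0.4375^2 = 0.363373
P(X ≤ 2) = 0.588425

0.5884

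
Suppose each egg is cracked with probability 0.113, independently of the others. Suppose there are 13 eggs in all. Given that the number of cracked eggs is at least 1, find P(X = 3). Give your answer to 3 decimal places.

0.158

X ~ Binomial(13, 0.113). Want P(X=3 | X≥1) = P(X=3) / P(X≥1).
P(X=3) = C(13,3)·0.113^3·0.887^10 = 0.12440
P(X≥1) = 1 − 0.21038 = 0.78962
Ratio = 0.12440 / 0.78962 = 0.15755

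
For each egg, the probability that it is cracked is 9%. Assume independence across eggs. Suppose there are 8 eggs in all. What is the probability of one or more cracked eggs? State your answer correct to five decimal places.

P(at least one) = 1 − P(none) = 1 − (1 − 0.09)^8
= 1 − 0.4702525 = 0.5297475

0.52975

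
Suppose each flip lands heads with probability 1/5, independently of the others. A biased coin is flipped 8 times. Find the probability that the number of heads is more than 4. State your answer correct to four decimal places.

0.0104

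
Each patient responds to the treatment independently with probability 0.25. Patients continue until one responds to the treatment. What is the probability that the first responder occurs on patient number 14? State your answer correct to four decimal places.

Geometric (trials to first success), p = 0.25.
P(Y = 14) = (1−p)^13 · p = 0.023757 · 0.25 = 0.005939

0.0059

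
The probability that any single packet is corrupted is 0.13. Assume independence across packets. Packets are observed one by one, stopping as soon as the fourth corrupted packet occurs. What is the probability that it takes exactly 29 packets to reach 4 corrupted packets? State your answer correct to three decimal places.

0.029

Y = trial on which the fourth success occurs; negative binomial, r=4, p=0.13.
P(Y=29) = C(28,3) · p^4 · (1−p)^25
= 3276 · 0.00028561 · 0.03076 = 0.02878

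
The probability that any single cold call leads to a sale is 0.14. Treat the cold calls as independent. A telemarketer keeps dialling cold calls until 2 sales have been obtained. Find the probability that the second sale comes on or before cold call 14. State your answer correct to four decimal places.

0.6031

Finishing within 14 cold calls ⇔ at least 2 successes in the first 14. With X ~ Binomial(14, 0.14), P(Y ≤ 14) = 1 − P(X ≤ 1).
  k=0: C(14,0)·0.14^0·0.86^14 = 0.121054
  k=1: C(14,1)·0.14^1·0.86^13 = 0.275890
1 − 0.396944 = 0.603056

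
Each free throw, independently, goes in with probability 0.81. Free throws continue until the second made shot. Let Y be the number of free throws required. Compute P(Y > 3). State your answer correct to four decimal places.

Needing more than 3 free throws ⇔ fewer than 2 successes in the first 3. With X ~ Binomial(3, 0.81), P(Y > 3) = P(X ≤ 1).
  k=0: C(3,0)·0.81^0·0.19^3 = 0.006859
  k=1: C(3,1)·0.81^1·0.19^2 = 0.087723
P(X ≤ 1) = 0.094582

0.0946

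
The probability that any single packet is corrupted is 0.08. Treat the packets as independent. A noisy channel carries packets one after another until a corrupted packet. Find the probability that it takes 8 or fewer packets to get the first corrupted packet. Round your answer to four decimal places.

0.4868

Y = number of packets to the first success; geometric, p = 0.08.
P(Y ≤ 8) = 1 − (1−p)^8 = 1 − 0.513219 = 0.486781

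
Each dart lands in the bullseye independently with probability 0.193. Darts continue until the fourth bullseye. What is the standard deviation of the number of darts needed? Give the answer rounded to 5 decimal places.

Y = total darts until the fourth success; negative binomial with r=4, p=0.193.
SD(Y) = √[r(1−p)/p²] = √(86.6600446) = 9.3091377

9.30914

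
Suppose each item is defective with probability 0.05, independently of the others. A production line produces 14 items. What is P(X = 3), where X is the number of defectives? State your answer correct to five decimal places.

X ~ Binomial(n=14, p=0.05).
P(X=3) = C(14,3) · p^3 · (1−p)^11
= 364 · 0.000125 · 0.5688 = 0.0258804

0.02588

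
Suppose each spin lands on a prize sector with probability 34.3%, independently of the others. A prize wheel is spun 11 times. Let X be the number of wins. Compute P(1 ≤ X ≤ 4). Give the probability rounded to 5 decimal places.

0.67662

X ~ Binomial(11, 0.343); P(1 ≤ X ≤ 4) = Σ C(11,k) p^k (1−p)^(11−k) over k:
  k=1: C(11,1)·0.343^1·0.657^10 = 0.0565380
  k=2: C(11,2)·0.343^2·0.657^9 = 0.1475840
  k=3: C(11,3)·0.343^3·0.657^8 = 0.2311475
  k=4: C(11,4)·0.343^4·0.657^7 = 0.2413504
Total = 0.6766199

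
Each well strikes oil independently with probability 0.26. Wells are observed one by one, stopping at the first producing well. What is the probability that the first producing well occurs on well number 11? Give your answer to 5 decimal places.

0.01280

Geometric (trials to first success), p = 0.26.
P(Y = 11) = (1−p)^10 · p = 0.04924 · 0.26 = 0.0128024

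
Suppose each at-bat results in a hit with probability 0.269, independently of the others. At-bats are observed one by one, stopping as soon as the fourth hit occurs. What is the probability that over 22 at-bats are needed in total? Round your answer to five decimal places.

0.11880

Needing more than 22 at-bats ⇔ fewer than 4 successes in the first 22. With X ~ Binomial(22, 0.269), P(Y > 22) = P(X ≤ 3).
  k=0: C(22,0)·0.269^0·0.731^22 = 0.0010143
  k=1: C(22,1)·0.269^1·0.731^21 = 0.0082118
  k=2: C(22,2)·0.269^2·0.731^20 = 0.0317296
  k=3: C(22,3)·0.269^3·0.731^19 = 0.0778409
P(X ≤ 3) = 0.1187966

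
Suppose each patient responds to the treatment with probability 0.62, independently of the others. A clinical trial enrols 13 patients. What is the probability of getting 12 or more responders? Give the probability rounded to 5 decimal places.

0.01794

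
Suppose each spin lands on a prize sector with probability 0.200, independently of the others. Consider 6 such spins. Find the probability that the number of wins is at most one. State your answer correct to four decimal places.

X ~ Binomial(6, 0.20); P(X ≤ 1) = Σ C(6,k) p^k (1−p)^(6−k) over k:
  k=0: C(6,0)·0.20^0·0.80^6 = 0.262144
  k=1: C(6,1)·0.20^1·0.80^5 = 0.393216
Total = 0.655360

0.6554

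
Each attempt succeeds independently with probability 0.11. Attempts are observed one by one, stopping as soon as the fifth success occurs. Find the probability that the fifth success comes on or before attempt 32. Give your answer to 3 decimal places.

0.273

Finishing within 32 attempts ⇔ at least 5 successes in the first 32. With X ~ Binomial(32, 0.11), P(Y ≤ 32) = 1 − P(X ≤ 4).
  k=0: C(32,0)·0.11^0·0.89^32 = 0.02401
  k=1: C(32,1)·0.11^1·0.89^31 = 0.09498
  k=2: C(32,2)·0.11^2·0.89^30 = 0.18196
  k=3: C(32,3)·0.11^3·0.89^29 = 0.22489
  k=4: C(32,4)·0.11^4·0.89^28 = 0.20152
1 − 0.72736 = 0.27264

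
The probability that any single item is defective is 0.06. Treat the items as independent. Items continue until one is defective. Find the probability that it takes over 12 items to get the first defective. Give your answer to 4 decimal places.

Y = number of items to the first success; geometric, p = 0.06.
P(Y > 12) = P(first 12 all fail) = (1−p)^12 = 0.475920

0.4759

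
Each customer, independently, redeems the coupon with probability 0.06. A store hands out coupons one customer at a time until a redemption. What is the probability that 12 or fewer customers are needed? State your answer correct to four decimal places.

Y = number of customers to the first success; geometric, p = 0.06.
P(Y ≤ 12) = 1 − (1−p)^12 = 1 − 0.475920 = 0.524080

0.5241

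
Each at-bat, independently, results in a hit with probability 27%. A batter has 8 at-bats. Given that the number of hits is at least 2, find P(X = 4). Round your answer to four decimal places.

X ~ Binomial(8, 0.27). Want P(X=4 | X≥2) = P(X=4) / P(X≥2).
P(X=4) = C(8,4)·0.27^4·0.73^4 = 0.105644
P(X≥2) = 1 − 0.080646 − 0.238624 = 0.680730
Ratio = 0.105644 / 0.680730 = 0.155192

0.1552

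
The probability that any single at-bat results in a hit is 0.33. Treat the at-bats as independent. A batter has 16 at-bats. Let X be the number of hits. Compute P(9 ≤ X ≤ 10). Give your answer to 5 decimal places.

X ~ Binomial(16, 0.33); P(9 ≤ X ≤ 10) = Σ C(16,k) p^k (1−p)^(16−k) over k:
  k=9: C(16,9)·0.33^9·0.67^7 = 0.0321792
  k=10: C(16,10)·0.33^10·0.67^6 = 0.0110946
Total = 0.0432738

0.04327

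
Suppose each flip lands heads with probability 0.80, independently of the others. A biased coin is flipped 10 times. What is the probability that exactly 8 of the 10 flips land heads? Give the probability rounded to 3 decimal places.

X ~ Binomial(n=10, p=0.80).
P(X=8) = C(10,8) · p^8 · (1−p)^2
= 45 · 0.16777 · 0.04 = 0.30199

0.302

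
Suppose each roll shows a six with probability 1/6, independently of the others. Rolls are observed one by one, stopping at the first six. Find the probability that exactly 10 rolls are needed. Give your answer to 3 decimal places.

0.032

Geometric (trials to first success), p = 0.166667.
P(Y = 10) = (1−p)^9 · p = 0.19381 · 0.166667 = 0.03230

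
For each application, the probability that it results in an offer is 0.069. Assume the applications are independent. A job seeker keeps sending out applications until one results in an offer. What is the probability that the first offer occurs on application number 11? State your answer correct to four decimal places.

Geometric (trials to first success), p = 0.069.
P(Y = 11) = (1−p)^10 · p = 0.48921 · 0.069 = 0.033756

0.0338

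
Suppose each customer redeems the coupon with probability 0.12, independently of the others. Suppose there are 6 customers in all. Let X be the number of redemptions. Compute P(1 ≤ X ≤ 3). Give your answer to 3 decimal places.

0.533

X ~ Binomial(6, 0.12); P(1 ≤ X ≤ 3) = Σ C(6,k) p^k (1−p)^(6−k) over k:
  k=1: C(6,1)·0.12^1·0.88^5 = 0.37997
  k=2: C(6,2)·0.12^2·0.88^4 = 0.12953
  k=3: C(6,3)·0.12^3·0.88^3 = 0.02355
Total = 0.53305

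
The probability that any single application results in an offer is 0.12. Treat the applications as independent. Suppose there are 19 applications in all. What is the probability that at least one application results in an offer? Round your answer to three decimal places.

P(at least one) = 1 − P(none) = 1 − (1 − 0.12)^19
= 1 − 0.08814 = 0.91186

0.912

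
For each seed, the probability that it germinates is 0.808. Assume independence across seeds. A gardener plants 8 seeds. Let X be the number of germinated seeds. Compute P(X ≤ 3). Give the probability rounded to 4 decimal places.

0.0087

X ~ Binomial(8, 0.808); P(X ≤ 3) = Σ C(8,k) p^k (1−p)^(8−k) over k:
  k=0: C(8,0)·0.808^0·0.192^8 = 0.000002
  k=1: C(8,1)·0.808^1·0.192^7 = 0.000062
  k=2: C(8,2)·0.808^2·0.192^6 = 0.000916
  k=3: C(8,3)·0.808^3·0.192^5 = 0.007708
Total = 0.008688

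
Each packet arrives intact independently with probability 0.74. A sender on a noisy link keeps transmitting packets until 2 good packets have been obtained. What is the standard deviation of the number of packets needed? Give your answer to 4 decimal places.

0.9745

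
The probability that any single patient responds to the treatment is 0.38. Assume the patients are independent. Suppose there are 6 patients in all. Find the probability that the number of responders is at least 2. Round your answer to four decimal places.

0.7343

X ~ Binomial(6, 0.38); P(X ≥ 2) = Σ C(6,k) p^k (1−p)^(6−k) over k:
  k=2: C(6,2)·0.38^2·0.62^4 = 0.320055
  k=3: C(6,3)·0.38^3·0.62^3 = 0.261551
  k=4: C(6,4)·0.38^4·0.62^2 = 0.120229
  k=5: C(6,5)·0.38^5·0.62^1 = 0.029475
  k=6: C(6,6)·0.38^6·0.62^0 = 0.003011
Total = 0.734321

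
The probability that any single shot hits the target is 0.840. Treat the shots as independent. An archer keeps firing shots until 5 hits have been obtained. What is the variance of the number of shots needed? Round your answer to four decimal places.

1.1338

Y = total shots until the fifth success; negative binomial with r=5, p=0.84.
Var(Y) = r(1−p)/p² = 5·0.16 / 0.84² = 1.133787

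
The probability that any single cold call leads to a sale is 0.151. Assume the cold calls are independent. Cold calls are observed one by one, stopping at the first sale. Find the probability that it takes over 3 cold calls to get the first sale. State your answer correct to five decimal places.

0.61196

Y = number of cold calls to the first success; geometric, p = 0.151.
P(Y > 3) = P(first 3 all fail) = (1−p)^3 = 0.6119600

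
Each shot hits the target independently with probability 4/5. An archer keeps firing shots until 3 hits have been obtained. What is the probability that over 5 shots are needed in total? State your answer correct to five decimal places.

0.05792

Needing more than 5 shots ⇔ fewer than 3 successes in the first 5. With X ~ Binomial(5, 0.80), P(Y > 5) = P(X ≤ 2).
  k=0: C(5,0)·0.80^0·0.20^5 = 0.0003200
  k=1: C(5,1)·0.80^1·0.20^4 = 0.0064000
  k=2: C(5,2)·0.80^2·0.20^3 = 0.0512000
P(X ≤ 2) = 0.0579200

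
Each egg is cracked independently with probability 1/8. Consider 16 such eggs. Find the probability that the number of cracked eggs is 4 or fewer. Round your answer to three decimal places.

0.959

X ~ Binomial(16, 0.125); P(X ≤ 4) = Σ C(16,k) p^k (1−p)^(16−k) over k:
  k=0: C(16,0)·0.125^0·0.875^16 = 0.11807
  k=1: C(16,1)·0.125^1·0.875^15 = 0.26987
  k=2: C(16,2)·0.125^2·0.875^14 = 0.28914
  k=3: C(16,3)·0.125^3·0.875^13 = 0.19276
  k=4: C(16,4)·0.125^4·0.875^12 = 0.08950
Total = 0.95934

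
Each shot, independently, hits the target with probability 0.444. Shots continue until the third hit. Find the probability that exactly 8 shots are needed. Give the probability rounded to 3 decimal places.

Y = trial on which the third success occurs; negative binomial, r=3, p=0.444.
P(Y=8) = C(7,2) · p^3 · (1−p)^5
= 21 · 0.087528 · 0.053134 = 0.09767

0.098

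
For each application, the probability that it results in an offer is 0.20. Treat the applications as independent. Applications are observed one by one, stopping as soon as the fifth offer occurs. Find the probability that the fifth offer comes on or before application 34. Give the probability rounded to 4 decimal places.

Finishing within 34 applications ⇔ at least 5 successes in the first 34. With X ~ Binomial(34, 0.20), P(Y ≤ 34) = 1 − P(X ≤ 4).
  k=0: C(34,0)·0.20^0·0.80^34 = 0.000507
  k=1: C(34,1)·0.20^1·0.80^33 = 0.004310
  k=2: C(34,2)·0.20^2·0.80^32 = 0.017779
  k=3: C(34,3)·0.20^3·0.80^31 = 0.047410
  k=4: C(34,4)·0.20^4·0.80^30 = 0.091857
1 − 0.161863 = 0.838137

0.8381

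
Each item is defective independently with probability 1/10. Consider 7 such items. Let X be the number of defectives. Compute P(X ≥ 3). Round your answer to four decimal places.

X ~ Binomial(7, 0.10); P(X ≥ 3) = Σ C(7,k) p^k (1−p)^(7−k) over k:
  k=3: C(7,3)·0.10^3·0.90^4 = 0.022964
  k=4: C(7,4)·0.10^4·0.90^3 = 0.002551
  k=5: C(7,5)·0.10^5·0.90^2 = 0.000170
  k=6: C(7,6)·0.10^6·0.90^1 = 0.000006
  k=7: C(7,7)·0.10^7·0.90^0 = 0.000000
Total = 0.025691

0.0257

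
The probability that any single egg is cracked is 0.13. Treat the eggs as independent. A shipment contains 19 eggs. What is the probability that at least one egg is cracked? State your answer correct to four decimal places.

0.9291

P(at least one) = 1 − P(none) = 1 − (1 − 0.13)^19
= 1 − 0.070936 = 0.929064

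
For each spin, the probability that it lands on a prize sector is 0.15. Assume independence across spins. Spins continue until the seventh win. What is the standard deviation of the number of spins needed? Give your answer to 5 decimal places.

Y = total spins until the seventh success; negative binomial with r=7, p=0.15.
SD(Y) = √[r(1−p)/p²] = √(264.4444444) = 16.2617479

16.26175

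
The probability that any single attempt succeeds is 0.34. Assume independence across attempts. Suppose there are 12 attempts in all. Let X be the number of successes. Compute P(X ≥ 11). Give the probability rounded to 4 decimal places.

X ~ Binomial(12, 0.34); P(X ≥ 11) = Σ C(12,k) p^k (1−p)^(12−k) over k:
  k=11: C(12,11)·0.34^11·0.66^1 = 0.000056
  k=12: C(12,12)·0.34^12·0.66^0 = 0.000002
Total = 0.000058

0.0001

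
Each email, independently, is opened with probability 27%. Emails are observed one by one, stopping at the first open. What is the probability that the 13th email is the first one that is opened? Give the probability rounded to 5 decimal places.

0.00618

Geometric (trials to first success), p = 0.27.
P(Y = 13) = (1−p)^12 · p = 0.022902 · 0.27 = 0.0061836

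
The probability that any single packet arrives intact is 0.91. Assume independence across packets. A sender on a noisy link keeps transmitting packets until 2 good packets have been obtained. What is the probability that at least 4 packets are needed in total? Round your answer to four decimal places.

0.0228

Needing more than 3 packets ⇔ fewer than 2 successes in the first 3. With X ~ Binomial(3, 0.91), P(Y > 3) = P(X ≤ 1).
  k=0: C(3,0)·0.91^0·0.09^3 = 0.000729
  k=1: C(3,1)·0.91^1·0.09^2 = 0.022113
P(X ≤ 1) = 0.022842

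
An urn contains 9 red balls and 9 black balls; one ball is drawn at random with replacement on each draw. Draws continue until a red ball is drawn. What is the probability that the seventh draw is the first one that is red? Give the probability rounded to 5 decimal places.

Geometric (trials to first success), p = 0.50.
P(Y = 7) = (1−p)^6 · p = 0.015625 · 0.50 = 0.0078125

0.00781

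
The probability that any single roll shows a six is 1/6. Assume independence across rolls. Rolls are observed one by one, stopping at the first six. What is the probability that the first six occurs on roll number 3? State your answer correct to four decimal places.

0.1157

Geometric (trials to first success), p = 0.166667.
P(Y = 3) = (1−p)^2 · p = 0.69444 · 0.166667 = 0.115741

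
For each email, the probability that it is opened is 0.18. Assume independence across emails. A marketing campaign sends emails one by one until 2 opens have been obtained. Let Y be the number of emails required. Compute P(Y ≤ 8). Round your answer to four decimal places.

Finishing within 8 emails ⇔ at least 2 successes in the first 8. With X ~ Binomial(8, 0.18), P(Y ≤ 8) = 1 − P(X ≤ 1).
  k=0: C(8,0)·0.18^0·0.82^8 = 0.204414
  k=1: C(8,1)·0.18^1·0.82^7 = 0.358971
1 − 0.563385 = 0.436615

0.4366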